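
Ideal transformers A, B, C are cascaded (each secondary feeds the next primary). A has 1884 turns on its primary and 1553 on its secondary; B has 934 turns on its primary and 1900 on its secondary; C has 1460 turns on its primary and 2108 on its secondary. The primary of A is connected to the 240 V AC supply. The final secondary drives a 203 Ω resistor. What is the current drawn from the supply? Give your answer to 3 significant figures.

I_supply ≈ 6.93 A

After A: V = 240.00 × 1553/1884 = 197.83 V.
After B: V = 197.83 × 1900/934 = 402.45 V.
After C: V = 402.45 × 2108/1460 = 581.07 V.
I_load = 581.07/203 = 2.8624 A, so P_out = 581.07 × 2.8624 = 1663.2 W.
All ideal ⇒ P_in = P_out, so I_supply = 1663.2/240 = 6.93 A.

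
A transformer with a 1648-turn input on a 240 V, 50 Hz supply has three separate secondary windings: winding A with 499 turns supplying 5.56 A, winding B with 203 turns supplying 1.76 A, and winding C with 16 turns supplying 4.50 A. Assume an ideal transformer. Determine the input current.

I_in ≈ 1.94 A

V_A = 240 × 499/1648 = 72.670 V; V_B = 240 × 203/1648 = 29.563 V; V_C = 240 × 16/1648 = 2.3301 V.
P_out = V_A I_A + V_B I_B + V_C I_C = 72.670×5.56 + 29.563×1.76 + 2.3301×4.50 = 404.04 + 52.031 + 10.485 = 466.56 W.
Ideal ⇒ P_in = P_out, so I_in = P_out/V_in = 466.56/240 = 1.94 A.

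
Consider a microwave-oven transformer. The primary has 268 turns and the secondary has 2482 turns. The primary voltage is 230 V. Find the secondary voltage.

V_s ≈ 2130 V

V_s/V_p = N_s/N_p, so V_s = 230 × 2482/268 = 2130 V.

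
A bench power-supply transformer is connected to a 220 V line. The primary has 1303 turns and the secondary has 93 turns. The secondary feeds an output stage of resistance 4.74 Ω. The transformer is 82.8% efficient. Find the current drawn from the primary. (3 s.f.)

V_s = 220 × 93/1303 = 15.702 V.
I_s = V_s/R = 15.702/4.74 = 3.3127 A.
P_out = V_s I_s = 15.702 × 3.3127 = 52.017 W.
P_in = P_out/η = 52.017/0.828 = 62.822 W.
I_p = P_in/V_p = 62.822/220 = 0.286 A.

I_p ≈ 0.286 A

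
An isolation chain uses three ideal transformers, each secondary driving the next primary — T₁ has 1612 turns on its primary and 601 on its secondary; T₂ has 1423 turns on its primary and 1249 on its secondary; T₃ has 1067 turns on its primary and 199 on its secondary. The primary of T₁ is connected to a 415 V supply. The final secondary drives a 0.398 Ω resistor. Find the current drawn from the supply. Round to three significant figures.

Secondary of T₁: V = 415.00 × 601/1612 = 154.72 V.
Secondary of T₂: V = 154.72 × 1249/1423 = 135.80 V.
Secondary of T₃: V = 135.80 × 199/1067 = 25.328 V.
I_load = 25.328/0.398 = 63.639 A, so P_out = 25.328 × 63.639 = 1611.8 W.
All ideal ⇒ P_in = P_out, so I_supply = 1611.8/415 = 3.88 A.

I_supply ≈ 3.88 A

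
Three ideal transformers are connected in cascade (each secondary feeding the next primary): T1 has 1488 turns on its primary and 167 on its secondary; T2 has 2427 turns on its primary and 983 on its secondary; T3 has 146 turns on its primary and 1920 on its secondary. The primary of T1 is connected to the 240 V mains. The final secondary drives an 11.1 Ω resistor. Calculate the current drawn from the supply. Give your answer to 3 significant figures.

After T1: V = 240.00 × 167/1488 = 26.935 V.
After T2: V = 26.935 × 983/2427 = 10.910 V.
After T3: V = 10.910 × 1920/146 = 143.47 V.
I_load = 143.47/11.1 = 12.925 A, so P_out = 143.47 × 12.925 = 1854.3 W.
All ideal ⇒ P_in = P_out, so I_supply = 1854.3/240 = 7.73 A.

I_supply ≈ 7.73 A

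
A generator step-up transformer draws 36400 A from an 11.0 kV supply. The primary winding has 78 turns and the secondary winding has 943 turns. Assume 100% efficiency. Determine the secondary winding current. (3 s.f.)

I_s ≈ 3010 A

I_s/I_p = N_p/N_s, so I_s = 36400 × 78/943 = 3010 A.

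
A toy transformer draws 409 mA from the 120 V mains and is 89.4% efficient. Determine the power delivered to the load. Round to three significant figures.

P_in = V_p I_p = 120 × 0.409 = 49.080 W.
P_out = η P_in = 0.894 × 49.080 = 43.9 W.

P_out ≈ 43.9 W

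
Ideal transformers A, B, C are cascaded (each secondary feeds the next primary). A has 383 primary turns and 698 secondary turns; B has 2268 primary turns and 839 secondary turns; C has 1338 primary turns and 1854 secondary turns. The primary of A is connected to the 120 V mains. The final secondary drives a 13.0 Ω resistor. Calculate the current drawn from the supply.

Secondary of A: V = 120.00 × 698/383 = 218.69 V.
Secondary of B: V = 218.69 × 839/2268 = 80.902 V.
Secondary of C: V = 80.902 × 1854/1338 = 112.10 V.
I_load = 112.10/13.0 = 8.6232 A, so P_out = 112.10 × 8.6232 = 966.67 W.
All ideal ⇒ P_in = P_out, so I_supply = 966.67/120 = 8.06 A.

I_supply ≈ 8.06 A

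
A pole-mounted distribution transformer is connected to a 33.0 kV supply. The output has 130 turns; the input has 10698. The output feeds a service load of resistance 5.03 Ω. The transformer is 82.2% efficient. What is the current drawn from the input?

I_in ≈ 1.18 A

V_out = 33000 × 130/10698 = 401.01 V.
I_out = V_out/R = 401.01/5.03 = 79.724 A.
P_out = V_out I_out = 401.01 × 79.724 = 31970 W.
P_in = P_out/η = 31970/0.822 = 38893 W.
I_in = P_in/V_in = 38893/33000 = 1.18 A.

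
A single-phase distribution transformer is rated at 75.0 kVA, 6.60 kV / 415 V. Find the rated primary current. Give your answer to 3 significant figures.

I_p ≈ 11.4 A

I_p = S/V_p = 75000/6600 = 11.4 A.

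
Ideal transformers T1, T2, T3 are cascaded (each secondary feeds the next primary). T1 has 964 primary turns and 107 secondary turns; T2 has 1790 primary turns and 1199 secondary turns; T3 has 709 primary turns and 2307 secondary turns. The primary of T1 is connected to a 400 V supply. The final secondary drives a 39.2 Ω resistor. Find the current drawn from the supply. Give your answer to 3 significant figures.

I_supply ≈ 0.597 A

After T1: V = 400.00 × 107/964 = 44.398 V.
After T2: V = 44.398 × 1199/1790 = 29.739 V.
After T3: V = 29.739 × 2307/709 = 96.769 V.
I_load = 96.769/39.2 = 2.4686 A, so P_out = 96.769 × 2.4686 = 238.88 W.
All ideal ⇒ P_in = P_out, so I_supply = 238.88/400 = 0.597 A.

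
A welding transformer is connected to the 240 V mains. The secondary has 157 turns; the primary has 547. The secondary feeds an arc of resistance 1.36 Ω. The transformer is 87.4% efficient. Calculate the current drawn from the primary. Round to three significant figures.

I_p ≈ 16.6 A

V_s = 240 × 157/547 = 68.885 V.
I_s = V_s/R = 68.885/1.36 = 50.651 A.
P_out = V_s I_s = 68.885 × 50.651 = 3489.1 W.
P_in = P_out/η = 3489.1/0.874 = 3992.1 W.
I_p = P_in/V_p = 3992.1/240 = 16.6 A.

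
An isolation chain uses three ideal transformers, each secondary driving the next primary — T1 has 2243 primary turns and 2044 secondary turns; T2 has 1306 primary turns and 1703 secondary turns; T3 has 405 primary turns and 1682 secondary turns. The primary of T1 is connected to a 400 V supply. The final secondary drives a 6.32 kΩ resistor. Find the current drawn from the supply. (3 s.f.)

I_supply ≈ 1.54 A

Secondary of T1: V = 400.00 × 2044/2243 = 364.51 V.
Secondary of T2: V = 364.51 × 1703/1306 = 475.32 V.
Secondary of T3: V = 475.32 × 1682/405 = 1974.0 V.
I_load = 1974.0/6320 = 0.31235 A, so P_out = 1974.0 × 0.31235 = 616.58 W.
All ideal ⇒ P_in = P_out, so I_supply = 616.58/400 = 1.54 A.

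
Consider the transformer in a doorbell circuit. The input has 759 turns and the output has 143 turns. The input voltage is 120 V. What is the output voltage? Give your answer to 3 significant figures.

V_out ≈ 22.6 V

V_out/V_in = N_out/N_in, so V_out = 120 × 143/759 = 22.6 V.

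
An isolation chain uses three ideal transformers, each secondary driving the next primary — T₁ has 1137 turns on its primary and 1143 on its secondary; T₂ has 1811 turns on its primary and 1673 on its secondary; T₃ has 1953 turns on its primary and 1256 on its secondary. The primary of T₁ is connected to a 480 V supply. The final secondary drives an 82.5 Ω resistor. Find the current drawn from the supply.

I_supply ≈ 2.08 A

After T₁: V = 480.00 × 1143/1137 = 482.53 V.
After T₂: V = 482.53 × 1673/1811 = 445.76 V.
After T₃: V = 445.76 × 1256/1953 = 286.68 V.
I_load = 286.68/82.5 = 3.4749 A, so P_out = 286.68 × 3.4749 = 996.16 W.
All ideal ⇒ P_in = P_out, so I_supply = 996.16/480 = 2.08 A.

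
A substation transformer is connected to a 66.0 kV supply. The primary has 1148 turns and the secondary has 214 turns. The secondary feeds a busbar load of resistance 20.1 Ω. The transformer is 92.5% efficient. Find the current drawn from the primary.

I_p ≈ 123 A

V_s = 66000 × 214/1148 = 12303 V.
I_s = V_s/R = 12303/20.1 = 612.10 A.
P_out = V_s I_s = 12303 × 612.10 = 7.5307×10^6 W.
P_in = P_out/η = 7.5307×10^6/0.925 = 8.1413×10^6 W.
I_p = P_in/V_p = 8.1413×10^6/66000 = 123 A.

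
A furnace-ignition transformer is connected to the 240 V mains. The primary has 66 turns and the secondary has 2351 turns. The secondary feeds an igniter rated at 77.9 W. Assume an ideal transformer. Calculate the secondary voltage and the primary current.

V_s ≈ 8550 V, I_p ≈ 0.325 A

V_s = V_p × N_s/N_p = 240 × 2351/66 = 8549.1 V.
I_s = P/V_s = 77.9/8549.1 = 0.0091121 A.
I_p = I_s × N_s/N_p = 0.0091121 × 2351/66 = 0.325 A.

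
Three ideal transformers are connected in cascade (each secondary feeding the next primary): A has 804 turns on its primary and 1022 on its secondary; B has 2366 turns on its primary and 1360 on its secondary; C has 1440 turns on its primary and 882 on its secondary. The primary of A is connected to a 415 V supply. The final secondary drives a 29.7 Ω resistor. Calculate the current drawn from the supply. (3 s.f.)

Secondary of A: V = 415.00 × 1022/804 = 527.52 V.
Secondary of B: V = 527.52 × 1360/2366 = 303.23 V.
Secondary of C: V = 303.23 × 882/1440 = 185.73 V.
I_load = 185.73/29.7 = 6.2534 A, so P_out = 185.73 × 6.2534 = 1161.4 W.
All ideal ⇒ P_in = P_out, so I_supply = 1161.4/415 = 2.80 A.

I_supply ≈ 2.80 A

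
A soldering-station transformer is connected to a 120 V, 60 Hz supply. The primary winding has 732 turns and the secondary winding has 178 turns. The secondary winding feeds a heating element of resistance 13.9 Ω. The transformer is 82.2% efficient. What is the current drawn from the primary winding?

I_p ≈ 0.621 A

V_s = 120 × 178/732 = 29.180 V.
I_s = V_s/R = 29.180/13.9 = 2.0993 A.
P_out = V_s I_s = 29.180 × 2.0993 = 61.258 W.
P_in = P_out/η = 61.258/0.822 = 74.524 W.
I_p = P_in/V_p = 74.524/120 = 0.621 A.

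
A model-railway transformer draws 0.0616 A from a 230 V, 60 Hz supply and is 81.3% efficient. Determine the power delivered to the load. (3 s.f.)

P_out ≈ 11.5 W

P_in = V_p I_p = 230 × 0.0616 = 14.168 W.
P_out = η P_in = 0.813 × 14.168 = 11.5 W.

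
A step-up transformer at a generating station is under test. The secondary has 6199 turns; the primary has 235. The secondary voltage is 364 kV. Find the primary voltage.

V_p/V_s = N_p/N_s, so V_p = 364000 × 235/6199 = 13800 V.

V_p ≈ 13800 V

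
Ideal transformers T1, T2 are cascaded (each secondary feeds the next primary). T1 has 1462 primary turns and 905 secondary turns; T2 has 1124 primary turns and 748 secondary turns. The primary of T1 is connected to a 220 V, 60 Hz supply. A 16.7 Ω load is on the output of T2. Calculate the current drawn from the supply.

Secondary of T1: V = 220.00 × 905/1462 = 136.18 V.
Secondary of T2: V = 136.18 × 748/1124 = 90.627 V.
I_load = 90.627/16.7 = 5.4268 A, so P_out = 90.627 × 5.4268 = 491.82 W.
All ideal ⇒ P_in = P_out, so I_supply = 491.82/220 = 2.24 A.

I_supply ≈ 2.24 A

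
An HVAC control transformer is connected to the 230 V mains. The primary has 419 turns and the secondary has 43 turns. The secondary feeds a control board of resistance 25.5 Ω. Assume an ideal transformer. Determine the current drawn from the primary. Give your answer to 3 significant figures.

I_p ≈ 0.0950 A

V_s = V_p × N_s/N_p = 230 × 43/419 = 23.604 V.
I_s = V_s/R = 23.604/25.5 = 0.92564 A.
For an ideal transformer I_p N_p = I_s N_s, so I_p = 0.92564 × 43/419 = 0.0950 A.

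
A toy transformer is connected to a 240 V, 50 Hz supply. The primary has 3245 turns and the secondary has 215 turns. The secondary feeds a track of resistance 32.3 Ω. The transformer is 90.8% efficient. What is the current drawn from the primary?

I_p ≈ 0.0359 A

V_s = 240 × 215/3245 = 15.901 V.
I_s = V_s/R = 15.901/32.3 = 0.49230 A.
P_out = V_s I_s = 15.901 × 0.49230 = 7.8283 W.
P_in = P_out/η = 7.8283/0.908 = 8.6215 W.
I_p = P_in/V_p = 8.6215/240 = 0.0359 A.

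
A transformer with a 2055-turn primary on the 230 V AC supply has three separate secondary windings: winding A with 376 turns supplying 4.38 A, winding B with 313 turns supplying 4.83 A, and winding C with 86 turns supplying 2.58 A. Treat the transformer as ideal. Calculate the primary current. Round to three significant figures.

V_A = 230 × 376/2055 = 42.083 V; V_B = 230 × 313/2055 = 35.032 V; V_C = 230 × 86/2055 = 9.6253 V.
P_out = V_A I_A + V_B I_B + V_C I_C = 42.083×4.38 + 35.032×4.83 + 9.6253×2.58 = 184.32 + 169.20 + 24.833 = 378.36 W.
Ideal ⇒ P_in = P_out, so I_p = P_out/V_p = 378.36/230 = 1.65 A.

I_p ≈ 1.65 A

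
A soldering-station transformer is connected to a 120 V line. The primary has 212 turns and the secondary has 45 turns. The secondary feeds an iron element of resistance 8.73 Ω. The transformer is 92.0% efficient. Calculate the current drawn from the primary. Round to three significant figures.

V_s = 120 × 45/212 = 25.472 V.
I_s = V_s/R = 25.472/8.73 = 2.9177 A.
P_out = V_s I_s = 25.472 × 2.9177 = 74.319 W.
P_in = P_out/η = 74.319/0.920 = 80.782 W.
I_p = P_in/V_p = 80.782/120 = 0.673 A.

I_p ≈ 0.673 A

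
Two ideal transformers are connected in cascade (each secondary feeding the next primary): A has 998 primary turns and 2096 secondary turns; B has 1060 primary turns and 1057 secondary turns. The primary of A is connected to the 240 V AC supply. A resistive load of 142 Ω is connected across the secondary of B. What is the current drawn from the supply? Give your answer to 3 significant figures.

I_supply ≈ 7.41 A

Secondary of A: V = 240.00 × 2096/998 = 504.05 V.
Secondary of B: V = 504.05 × 1057/1060 = 502.62 V.
I_load = 502.62/142 = 3.5396 A, so P_out = 502.62 × 3.5396 = 1779.1 W.
All ideal ⇒ P_in = P_out, so I_supply = 1779.1/240 = 7.41 A.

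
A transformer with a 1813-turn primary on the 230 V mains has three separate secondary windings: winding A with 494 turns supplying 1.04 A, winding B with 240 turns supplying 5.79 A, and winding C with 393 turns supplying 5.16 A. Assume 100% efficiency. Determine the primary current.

I_p ≈ 2.17 A

V_A = 230 × 494/1813 = 62.670 V; V_B = 230 × 240/1813 = 30.447 V; V_C = 230 × 393/1813 = 49.857 V.
P_out = V_A I_A + V_B I_B + V_C I_C = 62.670×1.04 + 30.447×5.79 + 49.857×5.16 = 65.176 + 176.29 + 257.26 = 498.72 W.
Ideal ⇒ P_in = P_out, so I_p = P_out/V_p = 498.72/230 = 2.17 A.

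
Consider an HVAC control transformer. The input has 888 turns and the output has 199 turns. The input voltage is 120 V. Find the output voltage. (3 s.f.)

V_out ≈ 26.9 V

V_out/V_in = N_out/N_in, so V_out = 120 × 199/888 = 26.9 V.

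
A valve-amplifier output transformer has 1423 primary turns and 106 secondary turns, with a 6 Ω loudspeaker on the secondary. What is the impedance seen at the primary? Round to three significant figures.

Z_p = (N_p/N_s)² × Z_s = (1423/106)² × 6 = 1080 Ω.

Z_p ≈ 1080 Ω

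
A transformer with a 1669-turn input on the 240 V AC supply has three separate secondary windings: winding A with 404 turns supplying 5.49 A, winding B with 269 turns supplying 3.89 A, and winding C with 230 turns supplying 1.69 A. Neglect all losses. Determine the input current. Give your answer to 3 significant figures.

I_in ≈ 2.19 A

V_A = 240 × 404/1669 = 58.095 V; V_B = 240 × 269/1669 = 38.682 V; V_C = 240 × 230/1669 = 33.074 V.
P_out = V_A I_A + V_B I_B + V_C I_C = 58.095×5.49 + 38.682×3.89 + 33.074×1.69 = 318.94 + 150.47 + 55.895 = 525.31 W.
Ideal ⇒ P_in = P_out, so I_in = P_out/V_in = 525.31/240 = 2.19 A.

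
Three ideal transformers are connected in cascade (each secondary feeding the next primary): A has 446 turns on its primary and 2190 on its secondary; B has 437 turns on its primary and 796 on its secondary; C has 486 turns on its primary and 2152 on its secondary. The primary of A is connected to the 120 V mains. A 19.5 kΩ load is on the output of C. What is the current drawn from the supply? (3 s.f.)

I_supply ≈ 9.65 A

After A: V = 120.00 × 2190/446 = 589.24 V.
After B: V = 589.24 × 796/437 = 1073.3 V.
After C: V = 1073.3 × 2152/486 = 4752.6 V.
I_load = 4752.6/19500 = 0.24372 A, so P_out = 4752.6 × 0.24372 = 1158.3 W.
All ideal ⇒ P_in = P_out, so I_supply = 1158.3/120 = 9.65 A.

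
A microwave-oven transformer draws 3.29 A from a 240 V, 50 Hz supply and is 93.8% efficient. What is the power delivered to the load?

P_out ≈ 741 W

P_in = V_p I_p = 240 × 3.29 = 789.60 W.
P_out = η P_in = 0.938 × 789.60 = 741 W.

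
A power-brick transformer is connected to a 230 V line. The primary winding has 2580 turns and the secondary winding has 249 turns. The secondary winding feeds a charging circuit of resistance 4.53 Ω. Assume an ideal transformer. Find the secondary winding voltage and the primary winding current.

V_s ≈ 22.2 V, I_p ≈ 0.473 A

V_s = V_p × N_s/N_p = 230 × 249/2580 = 22.198 V.
I_s = V_s/R = 22.198/4.53 = 4.9001 A.
I_p = I_s × N_s/N_p = 4.9001 × 249/2580 = 0.473 A.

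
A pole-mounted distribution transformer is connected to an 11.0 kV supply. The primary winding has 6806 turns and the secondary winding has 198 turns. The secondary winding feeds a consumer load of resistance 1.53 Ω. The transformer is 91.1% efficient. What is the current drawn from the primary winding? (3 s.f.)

I_p ≈ 6.68 A

V_s = 11000 × 198/6806 = 320.01 V.
I_s = V_s/R = 320.01/1.53 = 209.16 A.
P_out = V_s I_s = 320.01 × 209.16 = 66933 W.
P_in = P_out/η = 66933/0.911 = 73472 W.
I_p = P_in/V_p = 73472/11000 = 6.68 A.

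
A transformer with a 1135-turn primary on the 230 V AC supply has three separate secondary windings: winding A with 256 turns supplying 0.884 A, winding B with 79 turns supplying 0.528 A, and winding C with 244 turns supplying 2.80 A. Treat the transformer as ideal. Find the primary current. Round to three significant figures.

V_A = 230 × 256/1135 = 51.877 V; V_B = 230 × 79/1135 = 16.009 V; V_C = 230 × 244/1135 = 49.445 V.
P_out = V_A I_A + V_B I_B + V_C I_C = 51.877×0.884 + 16.009×0.528 + 49.445×2.80 = 45.859 + 8.4527 + 138.45 = 192.76 W.
Ideal ⇒ P_in = P_out, so I_p = P_out/V_p = 192.76/230 = 0.838 A.

I_p ≈ 0.838 A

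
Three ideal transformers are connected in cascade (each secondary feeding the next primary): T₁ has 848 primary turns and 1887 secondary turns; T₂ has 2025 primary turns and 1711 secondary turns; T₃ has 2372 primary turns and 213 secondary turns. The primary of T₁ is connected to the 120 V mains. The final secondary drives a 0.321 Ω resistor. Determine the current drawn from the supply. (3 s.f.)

Secondary of T₁: V = 120.00 × 1887/848 = 267.03 V.
Secondary of T₂: V = 267.03 × 1711/2025 = 225.62 V.
Secondary of T₃: V = 225.62 × 213/2372 = 20.260 V.
I_load = 20.260/0.321 = 63.116 A, so P_out = 20.260 × 63.116 = 1278.8 W.
All ideal ⇒ P_in = P_out, so I_supply = 1278.8/120 = 10.7 A.

I_supply ≈ 10.7 A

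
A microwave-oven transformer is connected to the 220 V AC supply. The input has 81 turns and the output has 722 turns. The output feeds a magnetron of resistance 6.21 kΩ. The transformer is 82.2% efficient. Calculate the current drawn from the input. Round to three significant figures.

I_in ≈ 3.42 A

V_out = 220 × 722/81 = 1961.0 V.
I_out = V_out/R = 1961.0/6210 = 0.31578 A.
P_out = V_out I_out = 1961.0 × 0.31578 = 619.24 W.
P_in = P_out/η = 619.24/0.822 = 753.33 W.
I_in = P_in/V_in = 753.33/220 = 3.42 A.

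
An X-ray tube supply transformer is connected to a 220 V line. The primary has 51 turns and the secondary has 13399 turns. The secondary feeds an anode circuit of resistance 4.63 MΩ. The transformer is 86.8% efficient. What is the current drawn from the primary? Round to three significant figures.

I_p ≈ 3.78 A

V_s = 220 × 13399/51 = 57800 V.
I_s = V_s/R = 57800/(4.63×10^6) = 0.012484 A.
P_out = V_s I_s = 57800 × 0.012484 = 721.55 W.
P_in = P_out/η = 721.55/0.868 = 831.28 W.
I_p = P_in/V_p = 831.28/220 = 3.78 A.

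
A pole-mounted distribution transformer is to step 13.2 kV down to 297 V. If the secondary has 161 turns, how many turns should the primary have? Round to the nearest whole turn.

N_p = 7156 turns

N_p/N_s = V_p/V_s, so N_p = 161 × 13200/297 = 7155.6 ≈ 7156 turns.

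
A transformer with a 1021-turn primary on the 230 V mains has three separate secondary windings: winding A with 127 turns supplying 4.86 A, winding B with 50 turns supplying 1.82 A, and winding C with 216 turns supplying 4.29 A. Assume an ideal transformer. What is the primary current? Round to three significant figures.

I_p ≈ 1.60 A

V_A = 230 × 127/1021 = 28.609 V; V_B = 230 × 50/1021 = 11.263 V; V_C = 230 × 216/1021 = 48.658 V.
P_out = V_A I_A + V_B I_B + V_C I_C = 28.609×4.86 + 11.263×1.82 + 48.658×4.29 = 139.04 + 20.500 + 208.74 = 368.28 W.
Ideal ⇒ P_in = P_out, so I_p = P_out/V_p = 368.28/230 = 1.60 A.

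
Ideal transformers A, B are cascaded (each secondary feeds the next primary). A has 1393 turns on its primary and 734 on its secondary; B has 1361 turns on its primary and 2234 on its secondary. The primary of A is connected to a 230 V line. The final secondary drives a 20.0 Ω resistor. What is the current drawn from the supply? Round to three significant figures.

After A: V = 230.00 × 734/1393 = 121.19 V.
After B: V = 121.19 × 2234/1361 = 198.93 V.
I_load = 198.93/20.0 = 9.9464 A, so P_out = 198.93 × 9.9464 = 1978.6 W.
All ideal ⇒ P_in = P_out, so I_supply = 1978.6/230 = 8.60 A.

I_supply ≈ 8.60 A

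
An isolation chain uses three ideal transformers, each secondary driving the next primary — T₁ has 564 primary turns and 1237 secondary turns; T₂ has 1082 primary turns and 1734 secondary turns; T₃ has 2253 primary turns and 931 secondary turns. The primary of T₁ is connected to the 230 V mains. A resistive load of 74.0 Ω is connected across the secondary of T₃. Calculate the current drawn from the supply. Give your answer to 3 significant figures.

I_supply ≈ 6.56 A

After T₁: V = 230.00 × 1237/564 = 504.45 V.
After T₂: V = 504.45 × 1734/1082 = 808.43 V.
After T₃: V = 808.43 × 931/2253 = 334.06 V.
I_load = 334.06/74.0 = 4.5144 A, so P_out = 334.06 × 4.5144 = 1508.1 W.
All ideal ⇒ P_in = P_out, so I_supply = 1508.1/230 = 6.56 A.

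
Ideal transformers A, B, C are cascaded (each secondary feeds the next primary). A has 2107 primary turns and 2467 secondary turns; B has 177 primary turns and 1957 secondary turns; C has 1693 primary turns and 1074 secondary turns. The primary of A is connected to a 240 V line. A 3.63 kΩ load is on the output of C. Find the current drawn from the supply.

Secondary of A: V = 240.00 × 2467/2107 = 281.01 V.
Secondary of B: V = 281.01 × 1957/177 = 3106.9 V.
Secondary of C: V = 3106.9 × 1074/1693 = 1971.0 V.
I_load = 1971.0/3630 = 0.54297 A, so P_out = 1971.0 × 0.54297 = 1070.2 W.
All ideal ⇒ P_in = P_out, so I_supply = 1070.2/240 = 4.46 A.

I_supply ≈ 4.46 A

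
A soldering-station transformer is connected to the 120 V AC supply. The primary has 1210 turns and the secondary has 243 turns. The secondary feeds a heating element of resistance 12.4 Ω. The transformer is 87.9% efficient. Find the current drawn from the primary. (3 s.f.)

V_s = 120 × 243/1210 = 24.099 V.
I_s = V_s/R = 24.099/12.4 = 1.9435 A.
P_out = V_s I_s = 24.099 × 1.9435 = 46.836 W.
P_in = P_out/η = 46.836/0.879 = 53.284 W.
I_p = P_in/V_p = 53.284/120 = 0.444 A.

I_p ≈ 0.444 A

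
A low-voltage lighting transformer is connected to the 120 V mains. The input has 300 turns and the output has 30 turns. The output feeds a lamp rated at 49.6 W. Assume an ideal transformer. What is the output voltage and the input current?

V_out = V_in × N_out/N_in = 120 × 30/300 = 12.000 V.
I_out = P/V_out = 49.6/12.000 = 4.1333 A.
I_in = I_out × N_out/N_in = 4.1333 × 30/300 = 0.413 A.

V_out ≈ 12.0 V, I_in ≈ 0.413 A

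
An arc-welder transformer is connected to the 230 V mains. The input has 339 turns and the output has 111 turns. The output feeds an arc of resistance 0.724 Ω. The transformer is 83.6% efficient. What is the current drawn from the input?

V_out = 230 × 111/339 = 75.310 V.
I_out = V_out/R = 75.310/0.724 = 104.02 A.
P_out = V_out I_out = 75.310 × 104.02 = 7833.6 W.
P_in = P_out/η = 7833.6/0.836 = 9370.4 W.
I_in = P_in/V_in = 9370.4/230 = 40.7 A.

I_in ≈ 40.7 A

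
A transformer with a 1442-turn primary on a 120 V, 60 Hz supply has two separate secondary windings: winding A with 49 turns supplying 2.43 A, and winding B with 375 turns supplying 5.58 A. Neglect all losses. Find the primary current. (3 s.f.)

V_A = 120 × 49/1442 = 4.0777 V; V_B = 120 × 375/1442 = 31.207 V.
P_out = V_A I_A + V_B I_B = 4.0777×2.43 + 31.207×5.58 = 9.9087 + 174.13 = 184.04 W.
Ideal ⇒ P_in = P_out, so I_p = P_out/V_p = 184.04/120 = 1.53 A.

I_p ≈ 1.53 A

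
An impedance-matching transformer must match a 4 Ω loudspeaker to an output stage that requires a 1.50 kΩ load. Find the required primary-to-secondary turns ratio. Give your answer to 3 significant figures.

Z_p/Z_s = (N_p/N_s)², so N_p/N_s = √(1500/4) = √375 = 19.4.

N_p/N_s ≈ 19.4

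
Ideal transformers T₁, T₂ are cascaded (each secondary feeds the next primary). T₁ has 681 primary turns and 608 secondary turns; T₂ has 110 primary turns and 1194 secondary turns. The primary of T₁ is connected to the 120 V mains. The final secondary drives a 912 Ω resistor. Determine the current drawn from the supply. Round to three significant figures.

After T₁: V = 120.00 × 608/681 = 107.14 V.
After T₂: V = 107.14 × 1194/110 = 1162.9 V.
I_load = 1162.9/912 = 1.2751 A, so P_out = 1162.9 × 1.2751 = 1482.9 W.
All ideal ⇒ P_in = P_out, so I_supply = 1482.9/120 = 12.4 A.

I_supply ≈ 12.4 A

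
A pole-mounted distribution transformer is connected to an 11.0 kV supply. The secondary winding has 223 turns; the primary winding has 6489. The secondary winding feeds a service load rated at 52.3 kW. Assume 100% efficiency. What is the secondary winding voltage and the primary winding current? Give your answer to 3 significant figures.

V_s = V_p × N_s/N_p = 11000 × 223/6489 = 378.02 V.
I_s = P/V_s = 52300/378.02 = 138.35 A.
I_p = I_s × N_s/N_p = 138.35 × 223/6489 = 4.75 A.

V_s ≈ 378 V, I_p ≈ 4.75 A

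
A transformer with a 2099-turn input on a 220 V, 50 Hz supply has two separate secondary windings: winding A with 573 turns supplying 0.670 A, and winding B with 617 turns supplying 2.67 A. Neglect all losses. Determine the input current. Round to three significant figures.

I_in ≈ 0.968 A

V_A = 220 × 573/2099 = 60.057 V; V_B = 220 × 617/2099 = 64.669 V.
P_out = V_A I_A + V_B I_B = 60.057×0.670 + 64.669×2.67 = 40.238 + 172.67 = 212.90 W.
Ideal ⇒ P_in = P_out, so I_in = P_out/V_in = 212.90/220 = 0.968 A.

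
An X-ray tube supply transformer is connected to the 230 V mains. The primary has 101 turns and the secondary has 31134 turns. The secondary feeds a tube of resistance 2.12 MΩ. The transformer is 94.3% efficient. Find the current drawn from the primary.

V_s = 230 × 31134/101 = 70899 V.
I_s = V_s/R = 70899/(2.12×10^6) = 0.033443 A.
P_out = V_s I_s = 70899 × 0.033443 = 2371.1 W.
P_in = P_out/η = 2371.1/0.943 = 2514.4 W.
I_p = P_in/V_p = 2514.4/230 = 10.9 A.

I_p ≈ 10.9 A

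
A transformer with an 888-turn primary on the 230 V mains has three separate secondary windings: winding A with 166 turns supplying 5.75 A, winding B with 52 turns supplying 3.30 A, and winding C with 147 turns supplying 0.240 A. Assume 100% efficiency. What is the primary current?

I_p ≈ 1.31 A

V_A = 230 × 166/888 = 42.995 V; V_B = 230 × 52/888 = 13.468 V; V_C = 230 × 147/888 = 38.074 V.
P_out = V_A I_A + V_B I_B + V_C I_C = 42.995×5.75 + 13.468×3.30 + 38.074×0.240 = 247.22 + 44.446 + 9.1378 = 300.81 W.
Ideal ⇒ P_in = P_out, so I_p = P_out/V_p = 300.81/230 = 1.31 A.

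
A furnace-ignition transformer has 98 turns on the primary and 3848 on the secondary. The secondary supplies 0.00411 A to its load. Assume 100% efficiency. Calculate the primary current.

I_p ≈ 0.161 A

For an ideal transformer I_p/I_s = N_s/N_p, so I_p = 0.00411 × 3848/98 = 0.161 A.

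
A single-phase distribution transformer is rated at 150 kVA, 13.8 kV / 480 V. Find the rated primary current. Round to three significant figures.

I_p ≈ 10.9 A

I_p = S/V_p = 150000/13800 = 10.9 A.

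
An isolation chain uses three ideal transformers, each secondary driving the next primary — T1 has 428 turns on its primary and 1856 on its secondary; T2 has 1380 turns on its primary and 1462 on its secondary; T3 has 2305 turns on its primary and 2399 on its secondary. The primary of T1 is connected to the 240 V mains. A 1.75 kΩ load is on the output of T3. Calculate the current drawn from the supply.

After T1: V = 240.00 × 1856/428 = 1040.7 V.
After T2: V = 1040.7 × 1462/1380 = 1102.6 V.
After T3: V = 1102.6 × 2399/2305 = 1147.6 V.
I_load = 1147.6/1750 = 0.65575 A, so P_out = 1147.6 × 0.65575 = 752.50 W.
All ideal ⇒ P_in = P_out, so I_supply = 752.50/240 = 3.14 A.

I_supply ≈ 3.14 A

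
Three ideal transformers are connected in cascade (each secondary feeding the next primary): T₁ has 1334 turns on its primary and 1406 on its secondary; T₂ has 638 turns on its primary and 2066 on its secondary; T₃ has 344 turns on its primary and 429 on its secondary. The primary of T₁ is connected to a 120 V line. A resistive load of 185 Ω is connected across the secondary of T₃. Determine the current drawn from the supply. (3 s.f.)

I_supply ≈ 11.8 A

Secondary of T₁: V = 120.00 × 1406/1334 = 126.48 V.
Secondary of T₂: V = 126.48 × 2066/638 = 409.56 V.
Secondary of T₃: V = 409.56 × 429/344 = 510.76 V.
I_load = 510.76/185 = 2.7609 A, so P_out = 510.76 × 2.7609 = 1410.2 W.
All ideal ⇒ P_in = P_out, so I_supply = 1410.2/120 = 11.8 A.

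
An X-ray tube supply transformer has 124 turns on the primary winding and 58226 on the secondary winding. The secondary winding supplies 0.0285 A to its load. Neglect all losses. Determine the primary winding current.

For an ideal transformer I_p/I_s = N_s/N_p, so I_p = 0.0285 × 58226/124 = 13.4 A.

I_p ≈ 13.4 A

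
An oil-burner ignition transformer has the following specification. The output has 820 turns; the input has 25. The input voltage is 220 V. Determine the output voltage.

V_out/V_in = N_out/N_in, so V_out = 220 × 820/25 = 7220 V.

V_out ≈ 7220 V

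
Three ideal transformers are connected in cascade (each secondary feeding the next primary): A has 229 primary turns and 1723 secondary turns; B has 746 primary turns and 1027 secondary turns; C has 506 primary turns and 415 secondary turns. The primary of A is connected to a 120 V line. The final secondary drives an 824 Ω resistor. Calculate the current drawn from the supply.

After A: V = 120.00 × 1723/229 = 902.88 V.
After B: V = 902.88 × 1027/746 = 1243.0 V.
After C: V = 1243.0 × 415/506 = 1019.4 V.
I_load = 1019.4/824 = 1.2372 A, so P_out = 1019.4 × 1.2372 = 1261.2 W.
All ideal ⇒ P_in = P_out, so I_supply = 1261.2/120 = 10.5 A.

I_supply ≈ 10.5 A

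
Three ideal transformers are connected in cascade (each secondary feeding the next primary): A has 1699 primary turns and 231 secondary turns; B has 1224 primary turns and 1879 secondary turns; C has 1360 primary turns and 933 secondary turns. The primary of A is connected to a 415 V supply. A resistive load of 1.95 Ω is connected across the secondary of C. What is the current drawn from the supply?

Secondary of A: V = 415.00 × 231/1699 = 56.424 V.
Secondary of B: V = 56.424 × 1879/1224 = 86.619 V.
Secondary of C: V = 86.619 × 933/1360 = 59.423 V.
I_load = 59.423/1.95 = 30.473 A, so P_out = 59.423 × 30.473 = 1810.8 W.
All ideal ⇒ P_in = P_out, so I_supply = 1810.8/415 = 4.36 A.

I_supply ≈ 4.36 A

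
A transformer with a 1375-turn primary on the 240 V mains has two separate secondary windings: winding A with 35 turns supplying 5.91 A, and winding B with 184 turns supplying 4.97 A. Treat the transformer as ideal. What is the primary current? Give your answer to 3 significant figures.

V_A = 240 × 35/1375 = 6.1091 V; V_B = 240 × 184/1375 = 32.116 V.
P_out = V_A I_A + V_B I_B = 6.1091×5.91 + 32.116×4.97 = 36.105 + 159.62 = 195.72 W.
Ideal ⇒ P_in = P_out, so I_p = P_out/V_p = 195.72/240 = 0.816 A.

I_p ≈ 0.816 A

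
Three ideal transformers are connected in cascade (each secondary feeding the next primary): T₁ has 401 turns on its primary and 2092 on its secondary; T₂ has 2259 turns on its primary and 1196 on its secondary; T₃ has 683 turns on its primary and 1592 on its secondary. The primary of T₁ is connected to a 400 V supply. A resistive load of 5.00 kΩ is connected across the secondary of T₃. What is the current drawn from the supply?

After T₁: V = 400.00 × 2092/401 = 2086.8 V.
After T₂: V = 2086.8 × 1196/2259 = 1104.8 V.
After T₃: V = 1104.8 × 1592/683 = 2575.2 V.
I_load = 2575.2/5000 = 0.51504 A, so P_out = 2575.2 × 0.51504 = 1326.4 W.
All ideal ⇒ P_in = P_out, so I_supply = 1326.4/400 = 3.32 A.

I_supply ≈ 3.32 A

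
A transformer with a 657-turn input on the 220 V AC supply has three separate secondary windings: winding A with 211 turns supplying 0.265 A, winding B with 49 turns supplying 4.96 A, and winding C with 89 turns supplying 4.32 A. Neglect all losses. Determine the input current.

V_A = 220 × 211/657 = 70.654 V; V_B = 220 × 49/657 = 16.408 V; V_C = 220 × 89/657 = 29.802 V.
P_out = V_A I_A + V_B I_B + V_C I_C = 70.654×0.265 + 16.408×4.96 + 29.802×4.32 = 18.723 + 81.383 + 128.75 = 228.85 W.
Ideal ⇒ P_in = P_out, so I_in = P_out/V_in = 228.85/220 = 1.04 A.

I_in ≈ 1.04 A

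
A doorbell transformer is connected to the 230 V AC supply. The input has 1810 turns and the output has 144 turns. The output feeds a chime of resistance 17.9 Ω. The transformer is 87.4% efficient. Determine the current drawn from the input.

V_out = 230 × 144/1810 = 18.298 V.
I_out = V_out/R = 18.298/17.9 = 1.0223 A.
P_out = V_out I_out = 18.298 × 1.0223 = 18.706 W.
P_in = P_out/η = 18.706/0.874 = 21.402 W.
I_in = P_in/V_in = 21.402/230 = 0.0931 A.

I_in ≈ 0.0931 A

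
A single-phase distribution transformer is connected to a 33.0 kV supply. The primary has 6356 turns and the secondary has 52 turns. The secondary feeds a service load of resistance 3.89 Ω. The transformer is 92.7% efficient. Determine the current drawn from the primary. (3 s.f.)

V_s = 33000 × 52/6356 = 269.98 V.
I_s = V_s/R = 269.98/3.89 = 69.404 A.
P_out = V_s I_s = 269.98 × 69.404 = 18738 W.
P_in = P_out/η = 18738/0.927 = 20213 W.
I_p = P_in/V_p = 20213/33000 = 0.613 A.

I_p ≈ 0.613 A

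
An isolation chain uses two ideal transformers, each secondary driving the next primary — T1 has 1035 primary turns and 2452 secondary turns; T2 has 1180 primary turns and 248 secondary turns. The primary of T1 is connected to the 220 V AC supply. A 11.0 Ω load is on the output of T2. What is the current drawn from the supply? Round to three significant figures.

I_supply ≈ 4.96 A

After T1: V = 220.00 × 2452/1035 = 521.20 V.
After T2: V = 521.20 × 248/1180 = 109.54 V.
I_load = 109.54/11.0 = 9.9582 A, so P_out = 109.54 × 9.9582 = 1090.8 W.
All ideal ⇒ P_in = P_out, so I_supply = 1090.8/220 = 4.96 A.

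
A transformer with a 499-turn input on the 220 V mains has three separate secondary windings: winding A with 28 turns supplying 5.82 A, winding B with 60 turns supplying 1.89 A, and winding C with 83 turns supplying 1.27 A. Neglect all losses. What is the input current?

I_in ≈ 0.765 A

V_A = 220 × 28/499 = 12.345 V; V_B = 220 × 60/499 = 26.453 V; V_C = 220 × 83/499 = 36.593 V.
P_out = V_A I_A + V_B I_B + V_C I_C = 12.345×5.82 + 26.453×1.89 + 36.593×1.27 = 71.846 + 49.996 + 46.473 = 168.32 W.
Ideal ⇒ P_in = P_out, so I_in = P_out/V_in = 168.32/220 = 0.765 A.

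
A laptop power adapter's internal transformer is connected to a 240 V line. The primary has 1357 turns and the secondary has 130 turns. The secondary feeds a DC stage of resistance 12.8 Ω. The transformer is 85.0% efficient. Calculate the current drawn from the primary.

V_s = 240 × 130/1357 = 22.992 V.
I_s = V_s/R = 22.992/12.8 = 1.7962 A.
P_out = V_s I_s = 22.992 × 1.7962 = 41.299 W.
P_in = P_out/η = 41.299/0.850 = 48.587 W.
I_p = P_in/V_p = 48.587/240 = 0.202 A.

I_p ≈ 0.202 A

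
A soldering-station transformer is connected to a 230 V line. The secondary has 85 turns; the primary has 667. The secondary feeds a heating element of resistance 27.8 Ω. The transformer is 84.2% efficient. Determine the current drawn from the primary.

I_p ≈ 0.160 A

V_s = 230 × 85/667 = 29.310 V.
I_s = V_s/R = 29.310/27.8 = 1.0543 A.
P_out = V_s I_s = 29.310 × 1.0543 = 30.903 W.
P_in = P_out/η = 30.903/0.842 = 36.702 W.
I_p = P_in/V_p = 36.702/230 = 0.160 A.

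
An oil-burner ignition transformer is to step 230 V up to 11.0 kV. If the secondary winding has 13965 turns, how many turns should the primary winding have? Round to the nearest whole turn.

N_p = 292 turns

N_p/N_s = V_p/V_s, so N_p = 13965 × 230/11000 = 292.0 ≈ 292 turns.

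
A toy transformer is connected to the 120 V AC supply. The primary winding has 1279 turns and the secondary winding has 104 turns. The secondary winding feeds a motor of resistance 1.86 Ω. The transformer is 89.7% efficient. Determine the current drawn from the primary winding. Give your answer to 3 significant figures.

I_p ≈ 0.476 A

V_s = 120 × 104/1279 = 9.7576 V.
I_s = V_s/R = 9.7576/1.86 = 5.2460 A.
P_out = V_s I_s = 9.7576 × 5.2460 = 51.189 W.
P_in = P_out/η = 51.189/0.897 = 57.067 W.
I_p = P_in/V_p = 57.067/120 = 0.476 A.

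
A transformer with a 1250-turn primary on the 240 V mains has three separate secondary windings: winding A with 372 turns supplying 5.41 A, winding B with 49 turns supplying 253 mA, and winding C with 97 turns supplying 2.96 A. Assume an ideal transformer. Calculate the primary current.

I_p ≈ 1.85 A

V_A = 240 × 372/1250 = 71.424 V; V_B = 240 × 49/1250 = 9.4080 V; V_C = 240 × 97/1250 = 18.624 V.
P_out = V_A I_A + V_B I_B + V_C I_C = 71.424×5.41 + 9.4080×0.253 + 18.624×2.96 = 386.40 + 2.3802 + 55.127 = 443.91 W.
Ideal ⇒ P_in = P_out, so I_p = P_out/V_p = 443.91/240 = 1.85 A.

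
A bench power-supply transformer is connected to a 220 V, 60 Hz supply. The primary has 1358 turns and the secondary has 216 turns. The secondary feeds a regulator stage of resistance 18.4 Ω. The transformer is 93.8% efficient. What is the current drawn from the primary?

I_p ≈ 0.322 A

V_s = 220 × 216/1358 = 34.993 V.
I_s = V_s/R = 34.993/18.4 = 1.9018 A.
P_out = V_s I_s = 34.993 × 1.9018 = 66.548 W.
P_in = P_out/η = 66.548/0.938 = 70.947 W.
I_p = P_in/V_p = 70.947/220 = 0.322 A.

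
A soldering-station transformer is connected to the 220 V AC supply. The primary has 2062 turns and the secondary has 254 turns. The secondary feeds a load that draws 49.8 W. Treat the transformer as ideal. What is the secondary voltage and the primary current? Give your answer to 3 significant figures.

V_s ≈ 27.1 V, I_p ≈ 0.226 A

V_s = V_p × N_s/N_p = 220 × 254/2062 = 27.100 V.
I_s = P/V_s = 49.8/27.100 = 1.8376 A.
I_p = I_s × N_s/N_p = 1.8376 × 254/2062 = 0.226 A.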